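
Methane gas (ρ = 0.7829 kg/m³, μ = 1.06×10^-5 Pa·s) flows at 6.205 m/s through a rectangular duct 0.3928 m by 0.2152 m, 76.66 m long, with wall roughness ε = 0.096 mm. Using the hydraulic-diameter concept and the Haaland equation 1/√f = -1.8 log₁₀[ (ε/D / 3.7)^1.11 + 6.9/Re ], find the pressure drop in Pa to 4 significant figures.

Hydraulic diameter D_h = 4A/P = 4·(0.3928·0.2152)/(2·(0.3928+0.2152)) = 0.3381/1.216 = 0.2781 m.
Re = ρVD_h/μ = 0.7829·6.205·0.2781/1.06e-05 = 1.274e+05.
ε/D_h = 9.6e-05/0.2781 = 0.000345; Haaland gives 1/√f = -1.8 log₁₀[3.36e-05+5.41e-05] = 7.302, so f = 0.01875.
ΔP = f(L/D_h)(ρV²/2) = 0.01875·76.66/0.2781·15.07 = 77.93 Pa.

ΔP ≈ 77.93 Pa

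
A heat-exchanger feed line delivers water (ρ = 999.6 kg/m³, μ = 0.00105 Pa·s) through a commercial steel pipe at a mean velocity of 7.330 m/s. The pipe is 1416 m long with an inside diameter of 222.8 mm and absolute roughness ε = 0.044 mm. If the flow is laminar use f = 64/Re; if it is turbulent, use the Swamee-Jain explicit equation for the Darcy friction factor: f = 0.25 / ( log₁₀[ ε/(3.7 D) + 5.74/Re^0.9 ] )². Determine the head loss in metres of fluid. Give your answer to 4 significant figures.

h_f ≈ 251.1 m

Reynolds number Re = ρVD/μ = 999.6 · 7.33 · 0.2228 / 0.00105 = 1.555e+06.
Re > 4000 → turbulent. Relative roughness ε/D = 4.4e-05/0.2228 = 0.000197. Swamee-Jain: f = 0.25/(log₁₀[0.000197/3.7 + 5.74/1.555e+06^0.9])² = 0.25/(log₁₀[5.34e-05 + 1.54e-05])² = 0.25/(-4.163)² = 0.01443.
Darcy-Weisbach: ΔP = f(L/D)(ρV²/2) = 0.01443·(1416/0.2228)·(999.6·7.33²/2) = 0.01443·6355·2.685e+04 = 2.462e+06 Pa.
Head loss h_f = ΔP/(ρg) = 2.462e+06/(999.6·9.81) = 251.1 m.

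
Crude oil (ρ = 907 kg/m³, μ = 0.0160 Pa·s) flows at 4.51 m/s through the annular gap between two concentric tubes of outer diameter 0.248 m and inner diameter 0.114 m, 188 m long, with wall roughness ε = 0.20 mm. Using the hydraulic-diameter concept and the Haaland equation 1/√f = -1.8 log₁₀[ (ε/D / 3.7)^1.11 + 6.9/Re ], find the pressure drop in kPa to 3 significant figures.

Hydraulic diameter D_h = 4A/P = D_o - D_i = 0.248 - 0.114 = 0.134 m.
Re = ρVD_h/μ = 907·4.51·0.134/0.016 = 3.426e+04.
ε/D_h = 0.0002/0.134 = 0.00149; Haaland gives 1/√f = -1.8 log₁₀[0.000171+0.000201] = 6.173, so f = 0.02625.
ΔP = f(L/D_h)(ρV²/2) = 0.02625·188/0.134·9224 = 3.397e+05 Pa.
ΔP = 340 kPa.

ΔP ≈ 340 kPa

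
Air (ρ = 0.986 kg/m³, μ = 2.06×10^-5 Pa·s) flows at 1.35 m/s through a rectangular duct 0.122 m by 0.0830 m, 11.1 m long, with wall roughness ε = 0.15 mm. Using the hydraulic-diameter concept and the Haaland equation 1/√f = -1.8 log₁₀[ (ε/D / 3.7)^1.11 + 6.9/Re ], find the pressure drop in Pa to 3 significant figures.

Hydraulic diameter D_h = 4A/P = 4·(0.122·0.083)/(2·(0.122+0.083)) = 0.0405/0.41 = 0.09879 m.
Re = ρVD_h/μ = 0.986·1.35·0.09879/2.06e-05 = 6383.
ε/D_h = 0.00015/0.09879 = 0.00152; Haaland gives 1/√f = -1.8 log₁₀[0.000174+0.00108] = 5.222, so f = 0.03666.
ΔP = f(L/D_h)(ρV²/2) = 0.03666·11.1/0.09879·0.8985 = 3.701 Pa.

ΔP ≈ 3.70 Pa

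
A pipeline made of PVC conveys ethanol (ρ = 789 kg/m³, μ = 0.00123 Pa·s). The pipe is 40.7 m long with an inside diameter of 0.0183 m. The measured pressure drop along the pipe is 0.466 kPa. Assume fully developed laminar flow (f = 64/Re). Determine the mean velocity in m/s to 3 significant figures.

V ≈ 0.0974 m/s

For laminar flow, f = 64/Re with Re = ρVD/μ, so Darcy-Weisbach reduces to ΔP = 32μLV/D². Solving for V: V = ΔP·D²/(32μL) = 466·(0.0183)²/(32·0.00123·40.7) = 0.09742 m/s.
Check: Re = ρVD/μ = 789·0.09742·0.0183/0.00123 = 1144 < 2300, so the laminar assumption holds.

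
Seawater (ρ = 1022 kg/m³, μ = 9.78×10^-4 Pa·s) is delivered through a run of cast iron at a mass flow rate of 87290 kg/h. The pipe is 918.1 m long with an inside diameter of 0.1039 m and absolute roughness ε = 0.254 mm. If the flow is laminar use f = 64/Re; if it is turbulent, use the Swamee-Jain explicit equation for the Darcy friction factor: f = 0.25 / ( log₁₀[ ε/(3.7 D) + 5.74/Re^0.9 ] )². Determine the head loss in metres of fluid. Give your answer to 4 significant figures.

ṁ = 87290 kg/h = 87290/3600 = 24.25 kg/s.
A = πD²/4 = π(0.1039)²/4 = 0.008479 m²; mean velocity V = ṁ/(ρA) = 24.25/(1022 · 0.008479) = 2.798 m/s.
Reynolds number Re = ρVD/μ = 1022 · 2.798 · 0.1039 / 0.000978 = 3.038e+05.
Re > 4000 → turbulent. Relative roughness ε/D = 0.000254/0.1039 = 0.00244. Swamee-Jain: f = 0.25/(log₁₀[0.00244/3.7 + 5.74/3.038e+05^0.9])² = 0.25/(log₁₀[0.000661 + 6.68e-05])² = 0.25/(-3.138)² = 0.02539.
Darcy-Weisbach: ΔP = f(L/D)(ρV²/2) = 0.02539·(918.1/0.1039)·(1022·2.798²/2) = 0.02539·8836·4001 = 8.976e+05 Pa.
Head loss h_f = ΔP/(ρg) = 8.976e+05/(1022·9.81) = 89.52 m.

h_f ≈ 89.52 m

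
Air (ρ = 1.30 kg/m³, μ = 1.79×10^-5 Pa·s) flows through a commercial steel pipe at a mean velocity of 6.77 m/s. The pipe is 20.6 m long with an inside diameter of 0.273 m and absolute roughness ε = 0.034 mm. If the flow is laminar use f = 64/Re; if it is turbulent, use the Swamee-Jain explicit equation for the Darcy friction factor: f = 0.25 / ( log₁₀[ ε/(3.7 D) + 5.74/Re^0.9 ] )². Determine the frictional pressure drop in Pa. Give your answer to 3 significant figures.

Reynolds number Re = ρVD/μ = 1.3 · 6.77 · 0.273 / 1.79e-05 = 1.342e+05.
Re > 4000 → turbulent. Relative roughness ε/D = 3.4e-05/0.273 = 0.000125. Swamee-Jain: f = 0.25/(log₁₀[0.000125/3.7 + 5.74/1.342e+05^0.9])² = 0.25/(log₁₀[3.37e-05 + 0.000139])² = 0.25/(-3.762)² = 0.01766.
Darcy-Weisbach: ΔP = f(L/D)(ρV²/2) = 0.01766·(20.6/0.273)·(1.3·6.77²/2) = 0.01766·75.46·29.79 = 39.71 Pa.

ΔP ≈ 39.7 Pa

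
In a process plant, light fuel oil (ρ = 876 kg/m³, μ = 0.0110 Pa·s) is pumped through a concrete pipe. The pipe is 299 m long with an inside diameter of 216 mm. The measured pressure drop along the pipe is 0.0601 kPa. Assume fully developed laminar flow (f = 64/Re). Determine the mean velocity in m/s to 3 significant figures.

V ≈ 0.0266 m/s

For laminar flow, f = 64/Re with Re = ρVD/μ, so Darcy-Weisbach reduces to ΔP = 32μLV/D². Solving for V: V = ΔP·D²/(32μL) = 60.1·(0.216)²/(32·0.011·299) = 0.02664 m/s.
Check: Re = ρVD/μ = 876·0.02664·0.216/0.011 = 458.3 < 2300, so the laminar assumption holds.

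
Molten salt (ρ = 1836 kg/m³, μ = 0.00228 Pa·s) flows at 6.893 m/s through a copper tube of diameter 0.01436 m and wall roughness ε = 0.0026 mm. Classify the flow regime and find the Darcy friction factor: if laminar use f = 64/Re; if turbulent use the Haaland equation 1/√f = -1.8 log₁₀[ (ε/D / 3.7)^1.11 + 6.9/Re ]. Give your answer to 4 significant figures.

f ≈ 0.01941

Re = ρVD/μ = 1836·6.893·0.01436/0.00228 = 7.971e+04.
Re > 4000 → turbulent. ε/D = 2.6e-06/0.01436 = 0.000181; Haaland: 1/√f = -1.8 log₁₀[1.64e-05 + 8.66e-05] = 7.177, so f = 0.01941.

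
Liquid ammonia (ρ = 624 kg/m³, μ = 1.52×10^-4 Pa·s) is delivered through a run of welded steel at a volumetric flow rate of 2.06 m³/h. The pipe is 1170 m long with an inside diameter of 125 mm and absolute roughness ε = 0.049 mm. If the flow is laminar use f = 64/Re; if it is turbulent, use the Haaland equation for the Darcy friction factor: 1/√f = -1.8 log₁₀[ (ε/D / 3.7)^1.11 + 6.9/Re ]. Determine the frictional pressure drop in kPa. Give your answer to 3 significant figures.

ΔP ≈ 0.161 kPa

Q = 2.06 m³/h = 2.06/3600 = 0.0005722 m³/s.
Cross-sectional area A = πD²/4 = π(0.125)²/4 = 0.01227 m²; mean velocity V = Q/A = 0.0005722/0.01227 = 0.04663 m/s.
Reynolds number Re = ρVD/μ = 624 · 0.04663 · 0.125 / 0.000152 = 2.393e+04.
Re > 4000 → turbulent. Relative roughness ε/D = 4.9e-05/0.125 = 0.000392. Haaland: 1/√f = -1.8 log₁₀[(0.000392/3.7)^1.11 + 6.9/2.393e+04] = -1.8 log₁₀[3.87e-05 + 0.000288] = 6.274, so f = 0.02541.
Darcy-Weisbach: ΔP = f(L/D)(ρV²/2) = 0.02541·(1170/0.125)·(624·0.04663²/2) = 0.02541·9360·0.6784 = 161.3 Pa.
ΔP = 161.3 Pa = 0.161 kPa.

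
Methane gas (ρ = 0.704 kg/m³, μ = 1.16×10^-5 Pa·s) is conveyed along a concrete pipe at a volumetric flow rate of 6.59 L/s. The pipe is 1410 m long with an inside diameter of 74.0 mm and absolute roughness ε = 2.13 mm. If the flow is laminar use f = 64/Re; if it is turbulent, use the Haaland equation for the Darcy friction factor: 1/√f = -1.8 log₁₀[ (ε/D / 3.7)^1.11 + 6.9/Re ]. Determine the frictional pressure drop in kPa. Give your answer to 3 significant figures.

Q = 6.59 L/s = 6.59/1000 = 0.00659 m³/s.
Cross-sectional area A = πD²/4 = π(0.074)²/4 = 0.004301 m²; mean velocity V = Q/A = 0.00659/0.004301 = 1.532 m/s.
Reynolds number Re = ρVD/μ = 0.704 · 1.532 · 0.074 / 1.16e-05 = 6881.
Re > 4000 → turbulent. Relative roughness ε/D = 0.00213/0.074 = 0.0288. Haaland: 1/√f = -1.8 log₁₀[(0.0288/3.7)^1.11 + 6.9/6881] = -1.8 log₁₀[0.00456 + 0.001] = 4.059, so f = 0.06071.
Darcy-Weisbach: ΔP = f(L/D)(ρV²/2) = 0.06071·(1410/0.074)·(0.704·1.532²/2) = 0.06071·1.905e+04·0.8264 = 956 Pa.
ΔP = 956 Pa = 0.956 kPa.

ΔP ≈ 0.956 kPa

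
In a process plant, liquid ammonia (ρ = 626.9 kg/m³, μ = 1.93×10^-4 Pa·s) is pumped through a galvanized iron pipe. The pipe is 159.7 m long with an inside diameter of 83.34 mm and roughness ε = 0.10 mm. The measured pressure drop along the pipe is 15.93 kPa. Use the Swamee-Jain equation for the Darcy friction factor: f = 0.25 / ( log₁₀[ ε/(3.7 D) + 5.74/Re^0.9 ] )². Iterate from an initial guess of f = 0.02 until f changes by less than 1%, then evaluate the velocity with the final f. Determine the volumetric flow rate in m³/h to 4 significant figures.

Rearranging Darcy-Weisbach: V = √(2·ΔP·D/(f·L·ρ)). With ε/D = 0.0001/0.08334 = 0.0012, iterate starting from f = 0.02:
  f = 0.02 → V = √(2·1.593e+04·0.08334/(0.02·159.7·626.9)) = 1.152 m/s; Re = ρVD/μ = 3.117e+05; f → 0.02151
  f = 0.02151 → V = 1.11 m/s; Re = 3.006e+05; f → 0.02154
Converged (Δf/f < 1%). With the final f = 0.02154: V = √(2·1.593e+04·0.08334/(0.02154·159.7·626.9)) = 1.11 m/s.
Q = V·A = 1.11·(π/4·0.08334²) = 0.006053 m³/s = 21.79 m³/h.

Q ≈ 21.79 m³/h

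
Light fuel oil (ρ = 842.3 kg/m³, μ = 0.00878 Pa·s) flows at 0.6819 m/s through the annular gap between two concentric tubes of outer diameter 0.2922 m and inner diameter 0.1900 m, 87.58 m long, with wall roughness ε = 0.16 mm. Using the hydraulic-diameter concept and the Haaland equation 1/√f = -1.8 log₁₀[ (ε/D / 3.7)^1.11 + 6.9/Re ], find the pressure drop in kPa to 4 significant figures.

Hydraulic diameter D_h = 4A/P = D_o - D_i = 0.2922 - 0.19 = 0.1022 m.
Re = ρVD_h/μ = 842.3·0.6819·0.1022/0.00878 = 6686.
ε/D_h = 0.00016/0.1022 = 0.00157; Haaland gives 1/√f = -1.8 log₁₀[0.00018+0.00103] = 5.25, so f = 0.03629.
ΔP = f(L/D_h)(ρV²/2) = 0.03629·87.58/0.1022·195.8 = 6089 Pa.
ΔP = 6.089 kPa.

ΔP ≈ 6.089 kPa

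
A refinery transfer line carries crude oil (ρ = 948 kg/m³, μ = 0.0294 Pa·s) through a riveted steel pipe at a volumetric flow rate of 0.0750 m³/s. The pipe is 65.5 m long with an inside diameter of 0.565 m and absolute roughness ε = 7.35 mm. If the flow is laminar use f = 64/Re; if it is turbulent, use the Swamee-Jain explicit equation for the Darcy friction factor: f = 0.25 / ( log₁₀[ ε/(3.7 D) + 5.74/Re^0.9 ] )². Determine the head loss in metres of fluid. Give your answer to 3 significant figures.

Cross-sectional area A = πD²/4 = π(0.565)²/4 = 0.2507 m²; mean velocity V = Q/A = 0.075/0.2507 = 0.2991 m/s.
Reynolds number Re = ρVD/μ = 948 · 0.2991 · 0.565 / 0.0294 = 5450.
Re > 4000 → turbulent. Relative roughness ε/D = 0.00735/0.565 = 0.013. Swamee-Jain: f = 0.25/(log₁₀[0.013/3.7 + 5.74/5450^0.9])² = 0.25/(log₁₀[0.00352 + 0.00249])² = 0.25/(-2.221)² = 0.05066.
Darcy-Weisbach: ΔP = f(L/D)(ρV²/2) = 0.05066·(65.5/0.565)·(948·0.2991²/2) = 0.05066·115.9·42.42 = 249.1 Pa.
Head loss h_f = ΔP/(ρg) = 249.1/(948·9.81) = 0.0268 m.

h_f ≈ 0.0268 m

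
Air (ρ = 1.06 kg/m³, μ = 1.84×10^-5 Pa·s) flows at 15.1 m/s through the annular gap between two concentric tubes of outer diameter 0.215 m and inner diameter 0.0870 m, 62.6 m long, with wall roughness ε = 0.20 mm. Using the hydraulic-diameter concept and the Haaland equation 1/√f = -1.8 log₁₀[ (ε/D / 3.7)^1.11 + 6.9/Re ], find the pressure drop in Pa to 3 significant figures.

ΔP ≈ 1390 Pa

Hydraulic diameter D_h = 4A/P = D_o - D_i = 0.215 - 0.087 = 0.128 m.
Re = ρVD_h/μ = 1.06·15.1·0.128/1.84e-05 = 1.113e+05.
ε/D_h = 0.0002/0.128 = 0.00156; Haaland gives 1/√f = -1.8 log₁₀[0.00018+6.2e-05] = 6.51, so f = 0.02359.
ΔP = f(L/D_h)(ρV²/2) = 0.02359·62.6/0.128·120.8 = 1394 Pa.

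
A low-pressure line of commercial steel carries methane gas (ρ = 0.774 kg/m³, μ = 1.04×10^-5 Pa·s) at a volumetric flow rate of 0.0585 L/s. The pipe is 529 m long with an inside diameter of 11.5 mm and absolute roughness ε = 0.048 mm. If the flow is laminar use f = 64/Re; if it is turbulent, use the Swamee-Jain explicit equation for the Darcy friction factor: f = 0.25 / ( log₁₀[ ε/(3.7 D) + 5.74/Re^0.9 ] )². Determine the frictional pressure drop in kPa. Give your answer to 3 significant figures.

Q = 0.0585 L/s = 0.0585/1000 = 5.85e-05 m³/s.
Cross-sectional area A = πD²/4 = π(0.0115)²/4 = 0.0001039 m²; mean velocity V = Q/A = 5.85e-05/0.0001039 = 0.5632 m/s.
Reynolds number Re = ρVD/μ = 0.774 · 0.5632 · 0.0115 / 1.04e-05 = 482.
Re < 2300 → laminar flow, so f = 64/Re = 64/482 = 0.1328 (the turbulent correlation is not needed).
Darcy-Weisbach: ΔP = f(L/D)(ρV²/2) = 0.1328·(529/0.0115)·(0.774·0.5632²/2) = 0.1328·4.6e+04·0.1228 = 749.7 Pa.
ΔP = 749.7 Pa = 0.750 kPa.

ΔP ≈ 0.750 kPa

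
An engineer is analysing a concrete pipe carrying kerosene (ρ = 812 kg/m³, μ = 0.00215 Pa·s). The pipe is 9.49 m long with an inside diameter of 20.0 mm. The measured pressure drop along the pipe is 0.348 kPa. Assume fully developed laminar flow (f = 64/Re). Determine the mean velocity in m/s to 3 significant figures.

V ≈ 0.213 m/s

For laminar flow, f = 64/Re with Re = ρVD/μ, so Darcy-Weisbach reduces to ΔP = 32μLV/D². Solving for V: V = ΔP·D²/(32μL) = 348·(0.02)²/(32·0.00215·9.49) = 0.2132 m/s.
Check: Re = ρVD/μ = 812·0.2132·0.02/0.00215 = 1610 < 2300, so the laminar assumption holds.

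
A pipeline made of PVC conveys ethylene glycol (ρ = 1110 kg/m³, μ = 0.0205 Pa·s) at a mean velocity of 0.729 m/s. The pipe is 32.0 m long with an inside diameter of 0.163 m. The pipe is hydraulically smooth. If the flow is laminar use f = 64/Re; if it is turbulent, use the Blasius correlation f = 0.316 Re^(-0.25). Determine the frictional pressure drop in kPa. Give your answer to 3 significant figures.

Reynolds number Re = ρVD/μ = 1110 · 0.729 · 0.163 / 0.0205 = 6434.
Re > 4000 → turbulent. Smooth-pipe (Blasius): f = 0.316 Re^(-0.25) = 0.316/(6434)^0.25 = 0.03528.
Darcy-Weisbach: ΔP = f(L/D)(ρV²/2) = 0.03528·(32/0.163)·(1110·0.729²/2) = 0.03528·196.3·294.9 = 2043 Pa.
ΔP = 2043 Pa = 2.04 kPa.

ΔP ≈ 2.04 kPa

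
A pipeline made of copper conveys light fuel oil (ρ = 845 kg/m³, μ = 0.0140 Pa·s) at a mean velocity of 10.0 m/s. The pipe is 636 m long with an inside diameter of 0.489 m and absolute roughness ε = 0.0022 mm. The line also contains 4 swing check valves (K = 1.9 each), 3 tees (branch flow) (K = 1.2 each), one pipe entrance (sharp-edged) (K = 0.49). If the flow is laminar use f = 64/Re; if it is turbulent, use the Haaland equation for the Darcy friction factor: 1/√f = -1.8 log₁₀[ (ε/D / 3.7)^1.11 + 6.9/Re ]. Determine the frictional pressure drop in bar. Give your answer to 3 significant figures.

ΔP ≈ 12.9 bar

Reynolds number Re = ρVD/μ = 845 · 10 · 0.489 / 0.014 = 2.951e+05.
Re > 4000 → turbulent. Relative roughness ε/D = 2.2e-06/0.489 = 4.5e-06. Haaland: 1/√f = -1.8 log₁₀[(4.5e-06/3.7)^1.11 + 6.9/2.951e+05] = -1.8 log₁₀[2.72e-07 + 2.34e-05] = 8.327, so f = 0.01442.
Total minor-loss coefficient ΣK = 4·1.9 + 3·1.2 + 1·0.49 = 11.7.
ΔP = [f·L/D + ΣK]·(ρV²/2) = [0.01442·636/0.489 + 11.7]·(845·10²/2) = [18.76 + 11.7]·4.225e+04 = 1.286e+06 Pa.
ΔP = 1.286e+06 Pa = 12.9 bar.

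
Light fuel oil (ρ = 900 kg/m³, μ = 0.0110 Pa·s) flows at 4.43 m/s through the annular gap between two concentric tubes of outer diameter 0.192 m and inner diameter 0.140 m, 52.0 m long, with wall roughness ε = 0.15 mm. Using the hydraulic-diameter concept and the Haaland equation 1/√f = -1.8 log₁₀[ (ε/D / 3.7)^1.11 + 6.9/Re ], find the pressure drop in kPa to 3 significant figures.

ΔP ≈ 276 kPa

Hydraulic diameter D_h = 4A/P = D_o - D_i = 0.192 - 0.14 = 0.052 m.
Re = ρVD_h/μ = 900·4.43·0.052/0.011 = 1.885e+04.
ε/D_h = 0.00015/0.052 = 0.00288; Haaland gives 1/√f = -1.8 log₁₀[0.000355+0.000366] = 5.656, so f = 0.03126.
ΔP = f(L/D_h)(ρV²/2) = 0.03126·52/0.052·8831 = 2.761e+05 Pa.
ΔP = 276 kPa.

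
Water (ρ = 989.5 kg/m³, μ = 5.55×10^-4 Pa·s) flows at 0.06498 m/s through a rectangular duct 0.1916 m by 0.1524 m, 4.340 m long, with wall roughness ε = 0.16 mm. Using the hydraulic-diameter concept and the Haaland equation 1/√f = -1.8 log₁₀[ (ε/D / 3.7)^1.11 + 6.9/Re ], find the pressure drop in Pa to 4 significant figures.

ΔP ≈ 1.474 Pa

Hydraulic diameter D_h = 4A/P = 4·(0.1916·0.1524)/(2·(0.1916+0.1524)) = 0.1168/0.688 = 0.1698 m.
Re = ρVD_h/μ = 989.5·0.06498·0.1698/0.000555 = 1.967e+04.
ε/D_h = 0.00016/0.1698 = 0.000942; Haaland gives 1/√f = -1.8 log₁₀[0.000103+0.000351] = 6.018, so f = 0.02761.
ΔP = f(L/D_h)(ρV²/2) = 0.02761·4.34/0.1698·2.089 = 1.474 Pa.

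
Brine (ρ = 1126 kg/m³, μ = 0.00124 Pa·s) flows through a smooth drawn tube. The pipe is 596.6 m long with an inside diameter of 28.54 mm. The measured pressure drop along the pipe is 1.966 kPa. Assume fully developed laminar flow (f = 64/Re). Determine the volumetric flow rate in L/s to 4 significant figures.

For laminar flow, f = 64/Re with Re = ρVD/μ, so Darcy-Weisbach reduces to ΔP = 32μLV/D². Solving for V: V = ΔP·D²/(32μL) = 1966·(0.02854)²/(32·0.00124·596.6) = 0.06765 m/s.
Check: Re = ρVD/μ = 1126·0.06765·0.02854/0.00124 = 1753 < 2300, so the laminar assumption holds.
Q = V·A = 0.06765·(π/4·0.02854²) = 4.327e-05 m³/s = 0.04327 L/s.

Q ≈ 0.04327 L/s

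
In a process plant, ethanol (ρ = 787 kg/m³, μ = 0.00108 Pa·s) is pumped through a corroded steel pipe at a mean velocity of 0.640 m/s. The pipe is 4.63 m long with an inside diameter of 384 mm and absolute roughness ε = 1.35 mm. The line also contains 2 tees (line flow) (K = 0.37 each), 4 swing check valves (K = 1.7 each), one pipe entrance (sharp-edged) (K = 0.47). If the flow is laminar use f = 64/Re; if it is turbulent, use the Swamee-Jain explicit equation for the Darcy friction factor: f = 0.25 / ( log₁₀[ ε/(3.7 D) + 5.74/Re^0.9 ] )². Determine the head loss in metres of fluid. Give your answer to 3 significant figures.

h_f ≈ 0.174 m

Reynolds number Re = ρVD/μ = 787 · 0.64 · 0.384 / 0.00108 = 1.791e+05.
Re > 4000 → turbulent. Relative roughness ε/D = 0.00135/0.384 = 0.00352. Swamee-Jain: f = 0.25/(log₁₀[0.00352/3.7 + 5.74/1.791e+05^0.9])² = 0.25/(log₁₀[0.00095 + 0.000107])² = 0.25/(-2.976)² = 0.02823.
Total minor-loss coefficient ΣK = 2·0.37 + 4·1.7 + 1·0.47 = 8.01.
ΔP = [f·L/D + ΣK]·(ρV²/2) = [0.02823·4.63/0.384 + 8.01]·(787·0.64²/2) = [0.3404 + 8.01]·161.2 = 1346 Pa.
Head loss h_f = ΔP/(ρg) = 1346/(787·9.81) = 0.174 m.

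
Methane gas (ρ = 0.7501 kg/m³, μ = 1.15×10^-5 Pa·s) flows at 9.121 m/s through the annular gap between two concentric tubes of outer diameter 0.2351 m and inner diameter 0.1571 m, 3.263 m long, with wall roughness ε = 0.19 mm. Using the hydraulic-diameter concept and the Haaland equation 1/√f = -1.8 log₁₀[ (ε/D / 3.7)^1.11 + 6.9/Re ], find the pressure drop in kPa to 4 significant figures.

Hydraulic diameter D_h = 4A/P = D_o - D_i = 0.2351 - 0.1571 = 0.078 m.
Re = ρVD_h/μ = 0.7501·9.121·0.078/1.15e-05 = 4.64e+04.
ε/D_h = 0.00019/0.078 = 0.00244; Haaland gives 1/√f = -1.8 log₁₀[0.000294+0.000149] = 6.037, so f = 0.02744.
ΔP = f(L/D_h)(ρV²/2) = 0.02744·3.263/0.078·31.2 = 35.82 Pa.
ΔP = 0.03582 kPa.

ΔP ≈ 0.03582 kPa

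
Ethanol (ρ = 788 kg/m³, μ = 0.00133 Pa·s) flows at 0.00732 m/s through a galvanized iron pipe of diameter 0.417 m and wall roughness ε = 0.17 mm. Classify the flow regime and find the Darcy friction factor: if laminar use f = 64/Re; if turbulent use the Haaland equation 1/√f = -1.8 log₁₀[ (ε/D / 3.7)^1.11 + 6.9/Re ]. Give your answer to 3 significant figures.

f ≈ 0.0354

Re = ρVD/μ = 788·0.00732·0.417/0.00133 = 1809.
Re < 2300 → laminar, so f = 64/Re = 0.03539 (roughness is irrelevant in laminar flow).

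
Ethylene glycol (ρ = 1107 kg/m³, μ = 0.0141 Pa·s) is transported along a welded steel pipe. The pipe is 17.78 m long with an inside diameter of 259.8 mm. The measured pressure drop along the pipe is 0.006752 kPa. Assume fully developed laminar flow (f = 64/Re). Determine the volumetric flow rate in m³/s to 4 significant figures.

Q ≈ 0.003011 m³/s

For laminar flow, f = 64/Re with Re = ρVD/μ, so Darcy-Weisbach reduces to ΔP = 32μLV/D². Solving for V: V = ΔP·D²/(32μL) = 6.752·(0.2598)²/(32·0.0141·17.78) = 0.05681 m/s.
Check: Re = ρVD/μ = 1107·0.05681·0.2598/0.0141 = 1159 < 2300, so the laminar assumption holds.
Q = V·A = 0.05681·(π/4·0.2598²) = 0.003011 m³/s = 0.003011 m³/s.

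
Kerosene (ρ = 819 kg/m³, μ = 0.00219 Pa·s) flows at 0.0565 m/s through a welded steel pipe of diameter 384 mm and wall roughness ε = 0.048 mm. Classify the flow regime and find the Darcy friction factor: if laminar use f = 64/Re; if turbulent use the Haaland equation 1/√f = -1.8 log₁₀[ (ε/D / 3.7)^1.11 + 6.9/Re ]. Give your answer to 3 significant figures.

Re = ρVD/μ = 819·0.0565·0.384/0.00219 = 8114.
Re > 4000 → turbulent. ε/D = 4.8e-05/0.384 = 0.000125; Haaland: 1/√f = -1.8 log₁₀[1.09e-05 + 0.00085] = 5.517, so f = 0.03286.

f ≈ 0.0329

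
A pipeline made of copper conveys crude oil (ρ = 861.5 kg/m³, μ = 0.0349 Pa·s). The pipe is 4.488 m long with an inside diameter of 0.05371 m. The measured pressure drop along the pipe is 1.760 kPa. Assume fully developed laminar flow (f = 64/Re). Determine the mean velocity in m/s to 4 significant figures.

For laminar flow, f = 64/Re with Re = ρVD/μ, so Darcy-Weisbach reduces to ΔP = 32μLV/D². Solving for V: V = ΔP·D²/(32μL) = 1760·(0.05371)²/(32·0.0349·4.488) = 1.013 m/s.
Check: Re = ρVD/μ = 861.5·1.013·0.05371/0.0349 = 1343 < 2300, so the laminar assumption holds.

V ≈ 1.013 m/s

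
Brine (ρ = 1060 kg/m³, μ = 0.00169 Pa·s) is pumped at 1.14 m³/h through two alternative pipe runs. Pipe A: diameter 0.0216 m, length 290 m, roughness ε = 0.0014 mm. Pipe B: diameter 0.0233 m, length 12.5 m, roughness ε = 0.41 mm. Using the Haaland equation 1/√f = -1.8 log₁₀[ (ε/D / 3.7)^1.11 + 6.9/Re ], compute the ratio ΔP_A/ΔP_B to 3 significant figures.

Pipe A: V = Q/A = 0.0003167/0.0003664 = 0.8642 m/s; Re = 1.171e+04; ε/D = 6.48e-05; Haaland → f = 0.02966; ΔP_A = f(L/D)(ρV²/2) = 1.576e+05 Pa.
Pipe B: V = Q/A = 0.0003167/0.0004264 = 0.7427 m/s; Re = 1.085e+04; ε/D = 0.0176; Haaland → f = 0.05; ΔP_B = f(L/D)(ρV²/2) = 7841 Pa.
ΔP_A/ΔP_B = 1.576e+05/7841 = 20.1.

ΔP_A/ΔP_B ≈ 20.1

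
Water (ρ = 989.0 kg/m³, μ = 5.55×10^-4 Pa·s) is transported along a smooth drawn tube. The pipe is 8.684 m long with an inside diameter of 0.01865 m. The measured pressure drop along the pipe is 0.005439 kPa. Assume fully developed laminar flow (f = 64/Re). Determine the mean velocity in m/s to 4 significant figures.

V ≈ 0.01227 m/s

For laminar flow, f = 64/Re with Re = ρVD/μ, so Darcy-Weisbach reduces to ΔP = 32μLV/D². Solving for V: V = ΔP·D²/(32μL) = 5.439·(0.01865)²/(32·0.000555·8.684) = 0.01227 m/s.
Check: Re = ρVD/μ = 989·0.01227·0.01865/0.000555 = 407.7 < 2300, so the laminar assumption holds.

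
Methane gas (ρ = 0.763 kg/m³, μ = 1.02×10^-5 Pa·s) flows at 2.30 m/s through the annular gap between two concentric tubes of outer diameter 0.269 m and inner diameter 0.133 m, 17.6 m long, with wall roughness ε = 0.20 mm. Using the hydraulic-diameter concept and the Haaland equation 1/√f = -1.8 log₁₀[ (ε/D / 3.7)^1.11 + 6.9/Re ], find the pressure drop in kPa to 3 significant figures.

Hydraulic diameter D_h = 4A/P = D_o - D_i = 0.269 - 0.133 = 0.136 m.
Re = ρVD_h/μ = 0.763·2.3·0.136/1.02e-05 = 2.34e+04.
ε/D_h = 0.0002/0.136 = 0.00147; Haaland gives 1/√f = -1.8 log₁₀[0.000168+0.000295] = 6.002, so f = 0.02776.
ΔP = f(L/D_h)(ρV²/2) = 0.02776·17.6/0.136·2.018 = 7.249 Pa.
ΔP = 0.00725 kPa.

ΔP ≈ 0.00725 kPa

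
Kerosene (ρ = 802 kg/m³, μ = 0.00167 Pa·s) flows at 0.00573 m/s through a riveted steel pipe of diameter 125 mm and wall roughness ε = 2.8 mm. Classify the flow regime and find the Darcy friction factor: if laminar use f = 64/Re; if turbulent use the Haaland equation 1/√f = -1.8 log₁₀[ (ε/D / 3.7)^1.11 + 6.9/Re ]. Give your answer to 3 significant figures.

Re = ρVD/μ = 802·0.00573·0.125/0.00167 = 344.
Re < 2300 → laminar, so f = 64/Re = 0.1861 (roughness is irrelevant in laminar flow).

f ≈ 0.186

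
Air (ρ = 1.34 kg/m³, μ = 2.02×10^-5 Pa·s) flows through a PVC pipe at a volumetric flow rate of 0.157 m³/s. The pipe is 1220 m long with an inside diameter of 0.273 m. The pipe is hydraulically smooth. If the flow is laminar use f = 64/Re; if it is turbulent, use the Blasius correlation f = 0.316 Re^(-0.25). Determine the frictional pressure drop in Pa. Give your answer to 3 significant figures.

ΔP ≈ 458 Pa

Cross-sectional area A = πD²/4 = π(0.273)²/4 = 0.05853 m²; mean velocity V = Q/A = 0.157/0.05853 = 2.682 m/s.
Reynolds number Re = ρVD/μ = 1.34 · 2.682 · 0.273 / 2.02e-05 = 4.857e+04.
Re > 4000 → turbulent. Smooth-pipe (Blasius): f = 0.316 Re^(-0.25) = 0.316/(4.857e+04)^0.25 = 0.02129.
Darcy-Weisbach: ΔP = f(L/D)(ρV²/2) = 0.02129·(1220/0.273)·(1.34·2.682²/2) = 0.02129·4469·4.82 = 458.5 Pa.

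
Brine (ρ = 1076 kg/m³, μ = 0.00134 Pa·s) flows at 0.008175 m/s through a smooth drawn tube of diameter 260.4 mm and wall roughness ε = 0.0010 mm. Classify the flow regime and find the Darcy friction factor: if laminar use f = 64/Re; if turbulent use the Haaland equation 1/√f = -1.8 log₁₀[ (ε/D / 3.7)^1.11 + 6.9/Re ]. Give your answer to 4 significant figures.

f ≈ 0.03744

Re = ρVD/μ = 1076·0.008175·0.2604/0.00134 = 1709.
Re < 2300 → laminar, so f = 64/Re = 0.03744 (roughness is irrelevant in laminar flow).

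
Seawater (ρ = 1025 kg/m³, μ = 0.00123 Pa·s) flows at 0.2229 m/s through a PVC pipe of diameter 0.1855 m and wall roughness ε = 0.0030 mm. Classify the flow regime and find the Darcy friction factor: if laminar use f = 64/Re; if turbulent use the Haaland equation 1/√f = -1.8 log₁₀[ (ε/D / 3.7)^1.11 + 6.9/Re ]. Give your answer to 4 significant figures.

Re = ρVD/μ = 1025·0.2229·0.1855/0.00123 = 3.446e+04.
Re > 4000 → turbulent. ε/D = 3e-06/0.1855 = 1.62e-05; Haaland: 1/√f = -1.8 log₁₀[1.12e-06 + 0.0002] = 6.653, so f = 0.02259.

f ≈ 0.02259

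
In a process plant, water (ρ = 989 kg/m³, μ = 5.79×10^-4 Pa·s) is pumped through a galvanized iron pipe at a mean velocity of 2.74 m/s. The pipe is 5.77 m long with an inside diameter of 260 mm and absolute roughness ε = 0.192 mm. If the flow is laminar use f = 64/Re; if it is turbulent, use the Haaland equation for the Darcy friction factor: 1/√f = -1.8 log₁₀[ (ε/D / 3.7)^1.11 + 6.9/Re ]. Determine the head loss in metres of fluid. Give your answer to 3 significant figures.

h_f ≈ 0.158 m

Reynolds number Re = ρVD/μ = 989 · 2.74 · 0.26 / 0.000579 = 1.217e+06.
Re > 4000 → turbulent. Relative roughness ε/D = 0.000192/0.26 = 0.000738. Haaland: 1/√f = -1.8 log₁₀[(0.000738/3.7)^1.11 + 6.9/1.217e+06] = -1.8 log₁₀[7.82e-05 + 5.67e-06] = 7.338, so f = 0.01857.
Darcy-Weisbach: ΔP = f(L/D)(ρV²/2) = 0.01857·(5.77/0.26)·(989·2.74²/2) = 0.01857·22.19·3713 = 1530 Pa.
Head loss h_f = ΔP/(ρg) = 1530/(989·9.81) = 0.158 m.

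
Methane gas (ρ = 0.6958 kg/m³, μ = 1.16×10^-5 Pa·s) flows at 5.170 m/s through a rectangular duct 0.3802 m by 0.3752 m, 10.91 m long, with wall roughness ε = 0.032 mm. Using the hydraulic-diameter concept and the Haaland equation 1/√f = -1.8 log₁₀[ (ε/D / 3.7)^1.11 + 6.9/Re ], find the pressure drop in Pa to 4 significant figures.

Hydraulic diameter D_h = 4A/P = 4·(0.3802·0.3752)/(2·(0.3802+0.3752)) = 0.5706/1.511 = 0.3777 m.
Re = ρVD_h/μ = 0.6958·5.17·0.3777/1.16e-05 = 1.171e+05.
ε/D_h = 3.2e-05/0.3777 = 8.47e-05; Haaland gives 1/√f = -1.8 log₁₀[7.07e-06+5.89e-05] = 7.525, so f = 0.01766.
ΔP = f(L/D_h)(ρV²/2) = 0.01766·10.91/0.3777·9.299 = 4.744 Pa.

ΔP ≈ 4.744 Pa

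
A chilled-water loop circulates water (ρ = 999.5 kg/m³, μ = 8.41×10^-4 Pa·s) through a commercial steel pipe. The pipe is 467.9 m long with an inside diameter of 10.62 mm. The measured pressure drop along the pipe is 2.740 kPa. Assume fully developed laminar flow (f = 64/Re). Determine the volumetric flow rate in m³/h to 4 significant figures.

Q ≈ 0.007826 m³/h

For laminar flow, f = 64/Re with Re = ρVD/μ, so Darcy-Weisbach reduces to ΔP = 32μLV/D². Solving for V: V = ΔP·D²/(32μL) = 2740·(0.01062)²/(32·0.000841·467.9) = 0.02454 m/s.
Check: Re = ρVD/μ = 999.5·0.02454·0.01062/0.000841 = 309.8 < 2300, so the laminar assumption holds.
Q = V·A = 0.02454·(π/4·0.01062²) = 2.174e-06 m³/s = 0.007826 m³/h.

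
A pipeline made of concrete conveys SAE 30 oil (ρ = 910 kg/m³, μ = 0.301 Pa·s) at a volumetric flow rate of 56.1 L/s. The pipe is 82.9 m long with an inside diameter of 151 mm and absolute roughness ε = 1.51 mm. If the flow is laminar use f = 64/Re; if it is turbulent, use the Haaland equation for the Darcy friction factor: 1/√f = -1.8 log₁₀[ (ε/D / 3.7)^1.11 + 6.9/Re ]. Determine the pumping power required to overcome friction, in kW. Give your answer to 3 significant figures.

P ≈ 6.15 kW

Q = 56.1 L/s = 56.1/1000 = 0.0561 m³/s.
Cross-sectional area A = πD²/4 = π(0.151)²/4 = 0.01791 m²; mean velocity V = Q/A = 0.0561/0.01791 = 3.133 m/s.
Reynolds number Re = ρVD/μ = 910 · 3.133 · 0.151 / 0.301 = 1430.
Re < 2300 → laminar flow, so f = 64/Re = 64/1430 = 0.04475 (the turbulent correlation is not needed).
Darcy-Weisbach: ΔP = f(L/D)(ρV²/2) = 0.04475·(82.9/0.151)·(910·3.133²/2) = 0.04475·549·4465 = 1.097e+05 Pa.
Pumping power P = QΔP = 0.0561·1.097e+05 = 6155 W = 6.15 kW.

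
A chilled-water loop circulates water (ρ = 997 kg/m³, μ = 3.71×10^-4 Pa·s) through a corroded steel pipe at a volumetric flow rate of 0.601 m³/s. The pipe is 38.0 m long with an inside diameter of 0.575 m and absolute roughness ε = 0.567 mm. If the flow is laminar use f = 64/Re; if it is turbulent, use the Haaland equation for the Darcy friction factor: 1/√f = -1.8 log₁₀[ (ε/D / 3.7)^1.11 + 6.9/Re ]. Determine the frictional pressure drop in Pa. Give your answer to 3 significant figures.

Cross-sectional area A = πD²/4 = π(0.575)²/4 = 0.2597 m²; mean velocity V = Q/A = 0.601/0.2597 = 2.314 m/s.
Reynolds number Re = ρVD/μ = 997 · 2.314 · 0.575 / 0.000371 = 3.576e+06.
Re > 4000 → turbulent. Relative roughness ε/D = 0.000567/0.575 = 0.000986. Haaland: 1/√f = -1.8 log₁₀[(0.000986/3.7)^1.11 + 6.9/3.576e+06] = -1.8 log₁₀[0.000108 + 1.93e-06] = 7.128, so f = 0.01968.
Darcy-Weisbach: ΔP = f(L/D)(ρV²/2) = 0.01968·(38/0.575)·(997·2.314²/2) = 0.01968·66.09·2670 = 3474 Pa.

ΔP ≈ 3470 Pa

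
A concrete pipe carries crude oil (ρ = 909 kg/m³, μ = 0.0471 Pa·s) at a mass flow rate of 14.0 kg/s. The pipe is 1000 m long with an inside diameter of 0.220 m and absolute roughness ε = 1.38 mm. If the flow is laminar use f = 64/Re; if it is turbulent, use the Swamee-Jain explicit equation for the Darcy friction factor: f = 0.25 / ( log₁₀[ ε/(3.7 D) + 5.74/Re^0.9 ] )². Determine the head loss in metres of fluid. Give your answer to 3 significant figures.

h_f ≈ 1.41 m

A = πD²/4 = π(0.22)²/4 = 0.03801 m²; mean velocity V = ṁ/(ρA) = 14/(909 · 0.03801) = 0.4052 m/s.
Reynolds number Re = ρVD/μ = 909 · 0.4052 · 0.22 / 0.0471 = 1720.
Re < 2300 → laminar flow, so f = 64/Re = 64/1720 = 0.0372 (the turbulent correlation is not needed).
Darcy-Weisbach: ΔP = f(L/D)(ρV²/2) = 0.0372·(1000/0.22)·(909·0.4052²/2) = 0.0372·4545·74.61 = 1.262e+04 Pa.
Head loss h_f = ΔP/(ρg) = 1.262e+04/(909·9.81) = 1.41 m.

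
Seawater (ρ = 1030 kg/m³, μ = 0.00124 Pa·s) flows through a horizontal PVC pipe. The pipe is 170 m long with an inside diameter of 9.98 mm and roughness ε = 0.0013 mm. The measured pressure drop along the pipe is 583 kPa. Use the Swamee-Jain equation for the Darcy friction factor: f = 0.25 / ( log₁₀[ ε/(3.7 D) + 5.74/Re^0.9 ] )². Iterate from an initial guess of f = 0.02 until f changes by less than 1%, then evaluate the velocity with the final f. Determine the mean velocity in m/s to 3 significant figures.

V ≈ 1.50 m/s

Rearranging Darcy-Weisbach: V = √(2·ΔP·D/(f·L·ρ)). With ε/D = 1.3e-06/0.00998 = 0.00013, iterate starting from f = 0.02:
  f = 0.02 → V = √(2·5.83e+05·0.00998/(0.02·170·1030)) = 1.823 m/s; Re = ρVD/μ = 1.511e+04; f → 0.02801
  f = 0.02801 → V = 1.54 m/s; Re = 1.277e+04; f → 0.02925
  f = 0.02925 → V = 1.507 m/s; Re = 1.25e+04; f → 0.02941
Converged (Δf/f < 1%). With the final f = 0.02941: V = √(2·5.83e+05·0.00998/(0.02941·170·1030)) = 1.503 m/s.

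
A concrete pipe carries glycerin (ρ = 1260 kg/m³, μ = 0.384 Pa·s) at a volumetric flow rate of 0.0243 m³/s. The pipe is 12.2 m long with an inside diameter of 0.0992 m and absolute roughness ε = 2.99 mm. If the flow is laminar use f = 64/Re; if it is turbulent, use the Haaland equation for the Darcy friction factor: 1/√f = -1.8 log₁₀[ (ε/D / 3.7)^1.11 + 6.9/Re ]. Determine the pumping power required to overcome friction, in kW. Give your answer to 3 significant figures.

Cross-sectional area A = πD²/4 = π(0.0992)²/4 = 0.007729 m²; mean velocity V = Q/A = 0.0243/0.007729 = 3.144 m/s.
Reynolds number Re = ρVD/μ = 1260 · 3.144 · 0.0992 / 0.384 = 1023.
Re < 2300 → laminar flow, so f = 64/Re = 64/1023 = 0.06254 (the turbulent correlation is not needed).
Darcy-Weisbach: ΔP = f(L/D)(ρV²/2) = 0.06254·(12.2/0.0992)·(1260·3.144²/2) = 0.06254·123·6228 = 4.79e+04 Pa.
Pumping power P = QΔP = 0.0243·4.79e+04 = 1164 W = 1.16 kW.

P ≈ 1.16 kW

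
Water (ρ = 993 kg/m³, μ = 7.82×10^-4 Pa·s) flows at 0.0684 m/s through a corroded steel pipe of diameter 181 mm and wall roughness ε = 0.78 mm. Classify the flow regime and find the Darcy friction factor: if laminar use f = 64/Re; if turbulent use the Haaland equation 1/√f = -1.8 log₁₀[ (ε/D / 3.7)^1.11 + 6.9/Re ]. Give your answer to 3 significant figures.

Re = ρVD/μ = 993·0.0684·0.181/0.000782 = 1.572e+04.
Re > 4000 → turbulent. ε/D = 0.00078/0.181 = 0.00431; Haaland: 1/√f = -1.8 log₁₀[0.000554 + 0.000439] = 5.406, so f = 0.03422.

f ≈ 0.0342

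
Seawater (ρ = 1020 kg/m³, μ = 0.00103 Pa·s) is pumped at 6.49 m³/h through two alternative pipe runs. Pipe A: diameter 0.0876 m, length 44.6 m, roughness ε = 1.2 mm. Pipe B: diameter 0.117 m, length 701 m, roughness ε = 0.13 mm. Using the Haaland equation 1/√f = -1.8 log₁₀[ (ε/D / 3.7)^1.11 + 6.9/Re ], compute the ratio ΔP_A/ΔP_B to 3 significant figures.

Pipe A: V = Q/A = 0.001803/0.006027 = 0.2991 m/s; Re = 2.595e+04; ε/D = 0.0137; Haaland → f = 0.04412; ΔP_A = f(L/D)(ρV²/2) = 1025 Pa.
Pipe B: V = Q/A = 0.001803/0.01075 = 0.1677 m/s; Re = 1.943e+04; ε/D = 0.00111; Haaland → f = 0.02799; ΔP_B = f(L/D)(ρV²/2) = 2405 Pa.
ΔP_A/ΔP_B = 1025/2405 = 0.426.

ΔP_A/ΔP_B ≈ 0.426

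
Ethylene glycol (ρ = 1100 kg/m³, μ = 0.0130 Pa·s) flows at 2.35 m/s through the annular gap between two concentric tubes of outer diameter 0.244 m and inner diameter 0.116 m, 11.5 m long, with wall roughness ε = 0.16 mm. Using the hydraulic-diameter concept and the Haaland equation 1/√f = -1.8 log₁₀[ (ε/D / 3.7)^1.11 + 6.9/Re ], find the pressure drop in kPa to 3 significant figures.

Hydraulic diameter D_h = 4A/P = D_o - D_i = 0.244 - 0.116 = 0.128 m.
Re = ρVD_h/μ = 1100·2.35·0.128/0.013 = 2.545e+04.
ε/D_h = 0.00016/0.128 = 0.00125; Haaland gives 1/√f = -1.8 log₁₀[0.00014+0.000271] = 6.094, so f = 0.02692.
ΔP = f(L/D_h)(ρV²/2) = 0.02692·11.5/0.128·3037 = 7347 Pa.
ΔP = 7.35 kPa.

ΔP ≈ 7.35 kPa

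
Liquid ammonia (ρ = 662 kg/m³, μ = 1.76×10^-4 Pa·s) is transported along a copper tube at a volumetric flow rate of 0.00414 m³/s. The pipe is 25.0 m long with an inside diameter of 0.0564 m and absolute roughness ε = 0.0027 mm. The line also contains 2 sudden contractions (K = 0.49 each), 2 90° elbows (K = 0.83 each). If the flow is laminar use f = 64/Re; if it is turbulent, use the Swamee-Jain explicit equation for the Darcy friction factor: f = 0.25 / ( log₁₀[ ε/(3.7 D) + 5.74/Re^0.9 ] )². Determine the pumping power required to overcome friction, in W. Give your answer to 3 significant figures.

Cross-sectional area A = πD²/4 = π(0.0564)²/4 = 0.002498 m²; mean velocity V = Q/A = 0.00414/0.002498 = 1.657 m/s.
Reynolds number Re = ρVD/μ = 662 · 1.657 · 0.0564 / 0.000176 = 3.515e+05.
Re > 4000 → turbulent. Relative roughness ε/D = 2.7e-06/0.0564 = 4.79e-05. Swamee-Jain: f = 0.25/(log₁₀[4.79e-05/3.7 + 5.74/3.515e+05^0.9])² = 0.25/(log₁₀[1.29e-05 + 5.86e-05])² = 0.25/(-4.146)² = 0.01455.
Total minor-loss coefficient ΣK = 2·0.49 + 2·0.83 = 2.64.
ΔP = [f·L/D + ΣK]·(ρV²/2) = [0.01455·25/0.0564 + 2.64]·(662·1.657²/2) = [6.448 + 2.64]·908.9 = 8260 Pa.
Pumping power P = QΔP = 0.00414·8260 = 34.20 W = 34.2 W.

P ≈ 34.2 W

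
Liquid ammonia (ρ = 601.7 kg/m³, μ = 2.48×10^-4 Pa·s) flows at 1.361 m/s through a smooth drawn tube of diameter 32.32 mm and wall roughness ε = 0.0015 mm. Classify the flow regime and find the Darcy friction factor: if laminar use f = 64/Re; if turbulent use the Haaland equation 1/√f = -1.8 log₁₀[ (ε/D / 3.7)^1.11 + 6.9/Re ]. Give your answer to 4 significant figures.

f ≈ 0.01779

Re = ρVD/μ = 601.7·1.361·0.03232/0.000248 = 1.067e+05.
Re > 4000 → turbulent. ε/D = 1.5e-06/0.03232 = 4.64e-05; Haaland: 1/√f = -1.8 log₁₀[3.62e-06 + 6.47e-05] = 7.498, so f = 0.01779.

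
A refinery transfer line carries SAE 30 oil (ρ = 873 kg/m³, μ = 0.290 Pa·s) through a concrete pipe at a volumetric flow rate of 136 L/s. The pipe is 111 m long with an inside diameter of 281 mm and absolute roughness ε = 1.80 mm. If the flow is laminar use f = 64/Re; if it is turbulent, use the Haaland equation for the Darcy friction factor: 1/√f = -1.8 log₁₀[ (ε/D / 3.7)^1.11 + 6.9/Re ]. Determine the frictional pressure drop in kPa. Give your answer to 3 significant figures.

Q = 136 L/s = 136/1000 = 0.136 m³/s.
Cross-sectional area A = πD²/4 = π(0.281)²/4 = 0.06202 m²; mean velocity V = Q/A = 0.136/0.06202 = 2.193 m/s.
Reynolds number Re = ρVD/μ = 873 · 2.193 · 0.281 / 0.29 = 1855.
Re < 2300 → laminar flow, so f = 64/Re = 64/1855 = 0.0345 (the turbulent correlation is not needed).
Darcy-Weisbach: ΔP = f(L/D)(ρV²/2) = 0.0345·(111/0.281)·(873·2.193²/2) = 0.0345·395·2099 = 2.861e+04 Pa.
ΔP = 2.861e+04 Pa = 28.6 kPa.

ΔP ≈ 28.6 kPa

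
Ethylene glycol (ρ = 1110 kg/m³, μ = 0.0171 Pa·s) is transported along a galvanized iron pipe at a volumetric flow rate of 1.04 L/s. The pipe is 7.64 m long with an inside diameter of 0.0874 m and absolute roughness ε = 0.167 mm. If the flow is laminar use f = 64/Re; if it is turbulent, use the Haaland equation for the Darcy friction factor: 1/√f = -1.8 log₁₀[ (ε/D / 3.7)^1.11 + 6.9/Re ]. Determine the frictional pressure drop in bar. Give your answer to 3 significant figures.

Q = 1.04 L/s = 1.04/1000 = 0.00104 m³/s.
Cross-sectional area A = πD²/4 = π(0.0874)²/4 = 0.005999 m²; mean velocity V = Q/A = 0.00104/0.005999 = 0.1733 m/s.
Reynolds number Re = ρVD/μ = 1110 · 0.1733 · 0.0874 / 0.0171 = 983.5.
Re < 2300 → laminar flow, so f = 64/Re = 64/983.5 = 0.06508 (the turbulent correlation is not needed).
Darcy-Weisbach: ΔP = f(L/D)(ρV²/2) = 0.06508·(7.64/0.0874)·(1110·0.1733²/2) = 0.06508·87.41·16.68 = 94.87 Pa.
ΔP = 94.87 Pa = 9.49×10^-4 bar.

ΔP ≈ 9.49×10^-4 bar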